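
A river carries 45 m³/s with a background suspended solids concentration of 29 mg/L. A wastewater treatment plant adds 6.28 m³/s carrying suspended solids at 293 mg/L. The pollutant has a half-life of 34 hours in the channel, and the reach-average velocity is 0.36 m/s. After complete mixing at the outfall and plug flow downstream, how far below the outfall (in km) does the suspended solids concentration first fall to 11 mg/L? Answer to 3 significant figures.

Mass balance: C = (45.00·29.00 + 6.280·293.0) / 51.28 = 3145/51.28 = 61.33 mg/L.
Half-life 34 h → k = ln 2 / 34 = 0.02039 h⁻¹ = 0.4893 d⁻¹.
Set 61.33·exp(−k·t) = 11 → t = ln(61.33/11)/k = 303400 s = 84.29 h.
Distance = v·t = 0.36·303400 = 109200 m = 109.2 km.

109 km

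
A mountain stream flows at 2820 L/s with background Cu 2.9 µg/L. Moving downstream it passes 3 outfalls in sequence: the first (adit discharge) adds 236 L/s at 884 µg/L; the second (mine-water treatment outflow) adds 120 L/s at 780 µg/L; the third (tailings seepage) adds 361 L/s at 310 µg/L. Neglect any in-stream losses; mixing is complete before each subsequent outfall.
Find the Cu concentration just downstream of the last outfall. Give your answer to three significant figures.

After outfall 1: Q = 2820 + 236.0 = 3056 L/s; C = (2820·2.900 + 236.0·884.0)/3056 = 70.94 µg/L.
After outfall 2: Q = 3056 + 120.0 = 3176 L/s; C = (3056·70.94 + 120.0·780.0)/3176 = 97.73 µg/L.
After outfall 3: Q = 3176 + 361.0 = 3537 L/s; C = (3176·97.73 + 361.0·310.0)/3537 = 119.4 µg/L.

119 µg/L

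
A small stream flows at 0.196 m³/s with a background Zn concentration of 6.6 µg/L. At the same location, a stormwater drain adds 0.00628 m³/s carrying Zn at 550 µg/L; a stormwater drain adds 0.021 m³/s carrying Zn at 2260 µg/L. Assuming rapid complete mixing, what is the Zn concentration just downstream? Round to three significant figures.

234 µg/L

After mixing, C = (0.1960·6.600 + 0.006280·550.0 + 0.02100·2260) / 0.2233 = 52.21/0.2233 = 233.8 µg/L.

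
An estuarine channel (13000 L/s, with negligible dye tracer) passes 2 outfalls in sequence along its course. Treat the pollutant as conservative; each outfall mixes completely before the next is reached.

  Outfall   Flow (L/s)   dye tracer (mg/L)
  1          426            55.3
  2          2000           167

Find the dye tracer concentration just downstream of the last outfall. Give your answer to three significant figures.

Outfall 1: combined Q = 13430 L/s; C = (13000·0 + 426.0·55.30)/13430 = 1.755 mg/L.
Outfall 2: combined Q = 15430 L/s; C = (13430·1.755 + 2000·167.0)/15430 = 23.18 mg/L.

23.2 mg/L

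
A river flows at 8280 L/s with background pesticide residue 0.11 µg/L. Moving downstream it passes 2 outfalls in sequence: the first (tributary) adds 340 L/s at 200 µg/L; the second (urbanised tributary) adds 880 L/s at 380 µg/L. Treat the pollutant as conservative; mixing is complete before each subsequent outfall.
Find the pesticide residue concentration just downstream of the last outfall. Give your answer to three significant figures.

42.5 µg/L

After outfall 1: Q = 8280 + 340.0 = 8620 L/s; C = (8280·0.1100 + 340.0·200.0)/8620 = 7.994 µg/L.
After outfall 2: Q = 8620 + 880.0 = 9500 L/s; C = (8620·7.994 + 880.0·380.0)/9500 = 42.45 µg/L.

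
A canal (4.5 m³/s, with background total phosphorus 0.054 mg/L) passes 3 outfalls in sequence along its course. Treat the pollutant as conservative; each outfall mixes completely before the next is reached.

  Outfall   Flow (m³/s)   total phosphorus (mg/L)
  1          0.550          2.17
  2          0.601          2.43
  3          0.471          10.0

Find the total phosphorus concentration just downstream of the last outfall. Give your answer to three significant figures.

1.24 mg/L

Below outfall 1: Q → 5.050 m³/s, C = (4.500·0.05400 + 0.5500·2.170)/5.050 = 0.2845 mg/L.
Below outfall 2: Q → 5.651 m³/s, C = (5.050·0.2845 + 0.6010·2.430)/5.651 = 0.5126 mg/L.
Below outfall 3: Q → 6.122 m³/s, C = (5.651·0.5126 + 0.4710·10.00)/6.122 = 1.243 mg/L.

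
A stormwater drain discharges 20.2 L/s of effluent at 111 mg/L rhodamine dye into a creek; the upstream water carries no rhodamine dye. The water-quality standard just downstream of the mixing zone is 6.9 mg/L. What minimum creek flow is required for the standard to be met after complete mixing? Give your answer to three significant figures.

305 L/s

Set C_mix = 6.9: (Q·0 + 20.20·111.0) / (Q + 20.20) = 6.9
→ Q = 20.20·(111.0 − 6.9)/(6.9 − 0) = 304.8 L/s.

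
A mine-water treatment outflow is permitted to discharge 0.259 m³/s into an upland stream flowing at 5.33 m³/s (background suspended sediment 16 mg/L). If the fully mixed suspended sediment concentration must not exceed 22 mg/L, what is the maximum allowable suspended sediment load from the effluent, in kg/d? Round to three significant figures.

3260 kg/d

Mass balance at the limit: 5.330·16.00 + 0.2590·Cₑ = 5.589·22 → Cₑ = 145.5 mg/L.
Load = 0.2590 m³/s × 145.5 g/m³ × 86 400 s/d = 3255 kg/d.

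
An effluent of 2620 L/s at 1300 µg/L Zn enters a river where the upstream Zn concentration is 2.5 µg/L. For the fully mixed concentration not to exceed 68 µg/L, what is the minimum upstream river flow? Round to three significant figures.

49300 L/s

Set C_mix = 68: (Q·2.500 + 2620·1300) / (Q + 2620) = 68
→ Q = 2620·(1300 − 68)/(68 − 2.500) = 49280 L/s.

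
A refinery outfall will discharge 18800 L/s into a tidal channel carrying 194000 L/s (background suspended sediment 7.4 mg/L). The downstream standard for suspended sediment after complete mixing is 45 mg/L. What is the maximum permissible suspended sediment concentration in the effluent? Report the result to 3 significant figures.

At the limit, (Qr·Cr + Qe·Cₑ)/(Qr + Qe) = 45:
Cₑ = (212800·45 − 194000·7.400) / 18800 = 433.0 mg/L.

433 mg/L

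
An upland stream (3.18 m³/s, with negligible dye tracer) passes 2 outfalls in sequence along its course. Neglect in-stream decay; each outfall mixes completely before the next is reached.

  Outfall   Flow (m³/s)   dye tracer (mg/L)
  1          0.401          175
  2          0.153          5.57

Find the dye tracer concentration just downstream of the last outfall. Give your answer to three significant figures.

19.0 mg/L

Outfall 1: combined Q = 3.581 m³/s; C = (3.180·0 + 0.4010·175.0)/3.581 = 19.60 mg/L.
Outfall 2: combined Q = 3.734 m³/s; C = (3.581·19.60 + 0.1530·5.570)/3.734 = 19.02 mg/L.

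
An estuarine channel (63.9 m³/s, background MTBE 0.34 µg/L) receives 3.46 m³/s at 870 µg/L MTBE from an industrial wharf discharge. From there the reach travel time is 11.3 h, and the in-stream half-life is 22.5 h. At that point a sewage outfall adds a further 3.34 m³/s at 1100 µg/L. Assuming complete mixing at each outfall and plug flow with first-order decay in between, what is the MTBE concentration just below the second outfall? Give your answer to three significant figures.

After mixing, C = (63.90·0.3400 + 3.460·870.0) / 67.36 = 3032/67.36 = 45.01 µg/L; combined flow 67.36 m³/s.
Half-life 22.5 h → k = ln 2 / 22.5 = 0.03081 h⁻¹ = 0.7394 d⁻¹.
First-order decay: C = 45.01·exp(−k·t) = 45.01·0.7060 = 31.78 µg/L.
Second outfall: C = (67.36·31.78 + 3.340·1100)/70.70 = 82.24 µg/L.

82.2 µg/L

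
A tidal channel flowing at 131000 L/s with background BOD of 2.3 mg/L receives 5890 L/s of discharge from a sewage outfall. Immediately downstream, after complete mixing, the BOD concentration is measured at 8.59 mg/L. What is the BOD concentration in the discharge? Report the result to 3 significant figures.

148 mg/L

Mass balance: 131000·2.300 + 5890·Cₑ = 136900·8.590
→ Cₑ = (136900·8.590 − 131000·2.300) / 5890 = 148.5 mg/L.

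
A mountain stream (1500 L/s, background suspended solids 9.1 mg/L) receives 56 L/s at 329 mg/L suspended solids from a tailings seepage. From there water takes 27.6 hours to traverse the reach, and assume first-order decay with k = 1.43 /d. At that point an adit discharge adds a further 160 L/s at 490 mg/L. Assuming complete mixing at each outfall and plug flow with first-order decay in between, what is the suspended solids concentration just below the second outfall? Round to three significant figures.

Conservation of mass: C = (1500·9.100 + 56.00·329.0) / 1556 = 32070/1556 = 20.61 mg/L; combined flow 1556 L/s.
First-order decay: C = 20.61·exp(−k·t) = 20.61·0.1931 = 3.981 mg/L.
At the second outfall, C = (1556·3.981 + 160.0·490.0) / (1556 + 160.0) = 49.30 mg/L.

49.3 mg/L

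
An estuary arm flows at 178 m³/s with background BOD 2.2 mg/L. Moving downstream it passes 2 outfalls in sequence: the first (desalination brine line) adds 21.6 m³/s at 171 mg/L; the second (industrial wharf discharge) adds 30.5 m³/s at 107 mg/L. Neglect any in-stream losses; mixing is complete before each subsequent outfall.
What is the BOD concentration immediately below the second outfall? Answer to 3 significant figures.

Outfall 1: combined Q = 199.6 m³/s; C = (178.0·2.200 + 21.60·171.0)/199.6 = 20.47 mg/L.
Outfall 2: combined Q = 230.1 m³/s; C = (199.6·20.47 + 30.50·107.0)/230.1 = 31.94 mg/L.

31.9 mg/L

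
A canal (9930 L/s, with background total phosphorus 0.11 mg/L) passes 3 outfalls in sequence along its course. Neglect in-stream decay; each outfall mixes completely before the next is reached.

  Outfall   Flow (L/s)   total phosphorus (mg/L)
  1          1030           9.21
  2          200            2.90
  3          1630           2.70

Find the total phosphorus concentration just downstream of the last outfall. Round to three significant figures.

1.22 mg/L

Outfall 1: combined Q = 10960 L/s; C = (9930·0.1100 + 1030·9.210)/10960 = 0.9652 mg/L.
Outfall 2: combined Q = 11160 L/s; C = (10960·0.9652 + 200.0·2.900)/11160 = 0.9999 mg/L.
Outfall 3: combined Q = 12790 L/s; C = (11160·0.9999 + 1630·2.700)/12790 = 1.217 mg/L.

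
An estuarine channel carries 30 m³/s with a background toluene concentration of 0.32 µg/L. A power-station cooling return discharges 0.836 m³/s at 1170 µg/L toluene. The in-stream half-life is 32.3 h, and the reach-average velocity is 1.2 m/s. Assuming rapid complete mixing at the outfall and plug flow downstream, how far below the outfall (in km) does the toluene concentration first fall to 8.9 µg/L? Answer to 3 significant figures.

258 km

Mass balance: C = (30.00·0.3200 + 0.8360·1170) / 30.84 = 987.7/30.84 = 32.03 µg/L.
Half-life 32.3 h → k = ln 2 / 32.3 = 0.02146 h⁻¹ = 0.5150 d⁻¹.
Set 32.03·exp(−k·t) = 8.9 → t = ln(32.03/8.9)/k = 214800 s = 59.68 h.
Distance = v·t = 1.2·214800 = 257800 m = 257.8 km.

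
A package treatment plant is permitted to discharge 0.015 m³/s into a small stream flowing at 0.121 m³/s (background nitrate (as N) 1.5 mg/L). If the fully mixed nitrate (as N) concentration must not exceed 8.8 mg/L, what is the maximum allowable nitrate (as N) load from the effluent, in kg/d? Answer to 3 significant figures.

Mass balance at the limit: 0.1210·1.500 + 0.01500·Cₑ = 0.1360·8.8 → Cₑ = 67.69 mg/L.
Load = 0.01500 m³/s × 67.69 g/m³ × 86 400 s/d = 87.72 kg/d.

87.7 kg/d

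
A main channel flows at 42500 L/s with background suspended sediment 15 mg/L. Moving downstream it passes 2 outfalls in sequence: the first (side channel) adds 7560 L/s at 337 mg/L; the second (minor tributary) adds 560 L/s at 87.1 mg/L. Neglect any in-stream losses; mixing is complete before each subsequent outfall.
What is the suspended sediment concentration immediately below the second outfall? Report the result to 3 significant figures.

Outfall 1: combined Q = 50060 L/s; C = (42500·15.00 + 7560·337.0)/50060 = 63.63 mg/L.
Outfall 2: combined Q = 50620 L/s; C = (50060·63.63 + 560.0·87.10)/50620 = 63.89 mg/L.

63.9 mg/L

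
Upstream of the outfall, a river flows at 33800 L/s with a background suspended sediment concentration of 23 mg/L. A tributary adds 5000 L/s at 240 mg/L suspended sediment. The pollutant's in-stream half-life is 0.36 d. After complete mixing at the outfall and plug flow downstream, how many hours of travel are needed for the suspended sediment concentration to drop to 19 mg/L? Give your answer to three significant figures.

Flow-weighted average: C = (33800·23.00 + 5000·240.0) / 38800 = 1977000/38800 = 50.96 mg/L.
Half-life 0.36 d → k = ln 2 / 0.36 = 1.925 d⁻¹.
50.96·exp(−k·t) = 19 → t = ln(50.96/19)/k = 44280 s = 12.30 h.

12.3 h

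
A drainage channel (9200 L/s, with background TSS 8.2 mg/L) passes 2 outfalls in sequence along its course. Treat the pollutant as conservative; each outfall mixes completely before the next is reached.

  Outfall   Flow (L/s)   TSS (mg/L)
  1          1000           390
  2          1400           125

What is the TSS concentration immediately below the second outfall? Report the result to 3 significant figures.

55.2 mg/L

Below outfall 1: Q → 10200 L/s, C = (9200·8.200 + 1000·390.0)/10200 = 45.63 mg/L.
Below outfall 2: Q → 11600 L/s, C = (10200·45.63 + 1400·125.0)/11600 = 55.21 mg/L.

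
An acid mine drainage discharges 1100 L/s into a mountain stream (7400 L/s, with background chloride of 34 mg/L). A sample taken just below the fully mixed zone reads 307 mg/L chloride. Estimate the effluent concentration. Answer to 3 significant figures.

2140 mg/L

Mass balance: 7400·34.00 + 1100·Cₑ = 8500·307.0
→ Cₑ = (8500·307.0 − 7400·34.00) / 1100 = 2144 mg/L.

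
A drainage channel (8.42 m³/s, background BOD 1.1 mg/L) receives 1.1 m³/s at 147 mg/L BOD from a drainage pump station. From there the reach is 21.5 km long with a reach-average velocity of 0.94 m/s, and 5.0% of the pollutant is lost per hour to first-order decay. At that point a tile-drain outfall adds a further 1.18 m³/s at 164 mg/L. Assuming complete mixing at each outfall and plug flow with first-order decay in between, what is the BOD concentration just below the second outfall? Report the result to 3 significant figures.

29.6 mg/L

After mixing, C = (8.420·1.100 + 1.100·147.0) / 9.520 = 171.0/9.520 = 17.96 mg/L; combined flow 9.520 m³/s.
Travel time t = 21.5·1000 / 0.94 = 22870 s = 6.353 h.
5.0%/h lost → k = −ln(1 − 0.05) = 0.05129 h⁻¹.
First-order decay: C = 17.96·exp(−k·t) = 17.96·0.7219 = 12.96 mg/L.
At the second outfall, C = (9.520·12.96 + 1.180·164.0) / (9.520 + 1.180) = 29.62 mg/L.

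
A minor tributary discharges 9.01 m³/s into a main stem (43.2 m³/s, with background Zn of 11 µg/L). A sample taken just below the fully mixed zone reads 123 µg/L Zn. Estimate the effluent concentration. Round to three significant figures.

Mass balance: 43.20·11.00 + 9.010·Cₑ = 52.21·123.0
→ Cₑ = (52.21·123.0 − 43.20·11.00) / 9.010 = 660.0 µg/L.

660 µg/L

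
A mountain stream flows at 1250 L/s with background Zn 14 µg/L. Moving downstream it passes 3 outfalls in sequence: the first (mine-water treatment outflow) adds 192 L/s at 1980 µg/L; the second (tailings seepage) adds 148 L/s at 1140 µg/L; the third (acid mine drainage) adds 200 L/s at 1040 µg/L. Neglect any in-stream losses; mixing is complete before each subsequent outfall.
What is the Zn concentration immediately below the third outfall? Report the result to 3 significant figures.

433 µg/L

After outfall 1: Q = 1250 + 192.0 = 1442 L/s; C = (1250·14.00 + 192.0·1980)/1442 = 275.8 µg/L.
After outfall 2: Q = 1442 + 148.0 = 1590 L/s; C = (1442·275.8 + 148.0·1140)/1590 = 356.2 µg/L.
After outfall 3: Q = 1590 + 200.0 = 1790 L/s; C = (1590·356.2 + 200.0·1040)/1790 = 432.6 µg/L.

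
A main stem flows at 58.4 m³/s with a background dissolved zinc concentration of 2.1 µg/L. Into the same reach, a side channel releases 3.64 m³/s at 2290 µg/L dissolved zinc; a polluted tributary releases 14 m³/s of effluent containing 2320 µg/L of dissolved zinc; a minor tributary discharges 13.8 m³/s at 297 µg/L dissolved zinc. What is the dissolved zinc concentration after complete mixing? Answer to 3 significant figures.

Mixed concentration C = ΣQC/ΣQ = (58.40·2.100 + 3.640·2290 + 14.00·2320 + 13.80·297.0) / 89.84 = 45040/89.84 = 501.3 µg/L.

501 µg/L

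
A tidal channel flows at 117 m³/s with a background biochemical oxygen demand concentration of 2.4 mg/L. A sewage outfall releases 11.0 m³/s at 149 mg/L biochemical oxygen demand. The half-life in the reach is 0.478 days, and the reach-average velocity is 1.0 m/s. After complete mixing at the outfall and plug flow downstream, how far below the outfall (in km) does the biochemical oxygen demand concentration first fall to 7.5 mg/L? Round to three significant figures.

After mixing, C = (117.0·2.400 + 11.00·149.0) / 128.0 = 1920/128.0 = 15.00 mg/L.
Half-life 0.478 d → k = ln 2 / 0.478 = 1.450 d⁻¹.
Set 15.00·exp(−k·t) = 7.5 → t = ln(15.00/7.5)/k = 41290 s = 11.47 h.
Distance = v·t = 1.0·41290 = 41290 m = 41.29 km.

41.3 km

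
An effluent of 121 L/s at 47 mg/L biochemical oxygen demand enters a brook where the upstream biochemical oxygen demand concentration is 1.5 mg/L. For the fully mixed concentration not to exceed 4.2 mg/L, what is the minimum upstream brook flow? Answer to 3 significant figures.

Set C_mix = 4.2: (Q·1.500 + 121.0·47.00) / (Q + 121.0) = 4.2
→ Q = 121.0·(47.00 − 4.2)/(4.2 − 1.500) = 1918 L/s.

1920 L/s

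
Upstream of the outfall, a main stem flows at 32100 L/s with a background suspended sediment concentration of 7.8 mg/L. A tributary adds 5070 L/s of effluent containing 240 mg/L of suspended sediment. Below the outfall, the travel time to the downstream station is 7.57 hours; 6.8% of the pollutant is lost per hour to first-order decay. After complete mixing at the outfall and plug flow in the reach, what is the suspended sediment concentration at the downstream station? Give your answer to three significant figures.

23.2 mg/L

After mixing, C = (32100·7.800 + 5070·240.0) / 37170 = 1467000/37170 = 39.47 mg/L.
6.8%/h lost → k = −ln(1 − 0.068) = 0.07042 h⁻¹.
Applying C = C₀e^(−kt): 39.47 × 0.5868 = 23.16 mg/L.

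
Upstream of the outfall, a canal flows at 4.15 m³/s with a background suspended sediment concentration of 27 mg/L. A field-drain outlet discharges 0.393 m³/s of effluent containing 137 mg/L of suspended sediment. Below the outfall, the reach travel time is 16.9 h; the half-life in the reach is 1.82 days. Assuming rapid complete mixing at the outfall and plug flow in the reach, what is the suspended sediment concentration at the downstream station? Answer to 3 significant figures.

After mixing, C = (4.150·27.00 + 0.3930·137.0) / 4.543 = 165.9/4.543 = 36.52 mg/L.
Half-life 1.82 d → k = ln 2 / 1.82 = 0.3809 d⁻¹.
First-order decay: C = 36.52·exp(−k·t) = 36.52·0.7648 = 27.93 mg/L.

27.9 mg/L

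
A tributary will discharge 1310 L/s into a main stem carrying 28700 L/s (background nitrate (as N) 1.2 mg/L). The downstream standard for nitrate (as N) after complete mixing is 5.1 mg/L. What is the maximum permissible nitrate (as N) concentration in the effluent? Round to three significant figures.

At the limit, (Qr·Cr + Qe·Cₑ)/(Qr + Qe) = 5.1:
Cₑ = (30010·5.1 − 28700·1.200) / 1310 = 90.54 mg/L.

90.5 mg/L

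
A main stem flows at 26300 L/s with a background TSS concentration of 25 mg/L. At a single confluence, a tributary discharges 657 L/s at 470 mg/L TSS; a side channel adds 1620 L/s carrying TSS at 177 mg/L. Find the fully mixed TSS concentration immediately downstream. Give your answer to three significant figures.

Flow-weighted average: C = (26300·25.00 + 657.0·470.0 + 1620·177.0) / 28580 = 1253000/28580 = 43.85 mg/L.

43.8 mg/L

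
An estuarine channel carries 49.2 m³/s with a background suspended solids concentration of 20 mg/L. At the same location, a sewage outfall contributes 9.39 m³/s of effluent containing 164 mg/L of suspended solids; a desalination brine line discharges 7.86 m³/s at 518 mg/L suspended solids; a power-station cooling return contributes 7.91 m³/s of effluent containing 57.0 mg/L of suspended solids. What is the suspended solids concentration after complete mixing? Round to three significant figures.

94.8 mg/L

Mixed concentration C = ΣQC/ΣQ = (49.20·20.00 + 9.390·164.0 + 7.860·518.0 + 7.910·57.00) / 74.36 = 7046/74.36 = 94.76 mg/L.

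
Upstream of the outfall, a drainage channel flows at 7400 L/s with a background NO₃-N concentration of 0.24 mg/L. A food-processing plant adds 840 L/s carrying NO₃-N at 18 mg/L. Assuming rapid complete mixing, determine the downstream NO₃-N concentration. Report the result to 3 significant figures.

2.05 mg/L

Flow-weighted average: C = (7400·0.2400 + 840.0·18.00) / 8240 = 16900/8240 = 2.050 mg/L.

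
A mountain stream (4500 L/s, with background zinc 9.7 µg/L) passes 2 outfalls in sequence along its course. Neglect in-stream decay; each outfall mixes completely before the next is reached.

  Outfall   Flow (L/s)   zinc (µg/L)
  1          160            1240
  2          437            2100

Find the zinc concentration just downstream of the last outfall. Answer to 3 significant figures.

228 µg/L

Below outfall 1: Q → 4660 L/s, C = (4500·9.700 + 160.0·1240)/4660 = 51.94 µg/L.
Below outfall 2: Q → 5097 L/s, C = (4660·51.94 + 437.0·2100)/5097 = 227.5 µg/L.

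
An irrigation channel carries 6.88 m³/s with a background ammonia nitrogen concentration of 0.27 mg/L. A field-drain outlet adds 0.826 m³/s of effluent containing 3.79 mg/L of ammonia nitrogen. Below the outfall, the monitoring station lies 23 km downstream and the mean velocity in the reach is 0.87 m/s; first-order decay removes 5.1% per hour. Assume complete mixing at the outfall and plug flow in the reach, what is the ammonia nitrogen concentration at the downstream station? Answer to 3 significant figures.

Mixed concentration C = ΣQC/ΣQ = (6.880·0.2700 + 0.8260·3.790) / 7.706 = 4.988/7.706 = 0.6473 mg/L.
Travel time t = 23·1000 / 0.87 = 26440 s = 7.344 h.
5.1%/h lost → k = −ln(1 − 0.051) = 0.05235 h⁻¹.
After decay, C = 0.6473 × e^(−kt) = 0.6473 × 0.6809 = 0.4407 mg/L.

0.441 mg/L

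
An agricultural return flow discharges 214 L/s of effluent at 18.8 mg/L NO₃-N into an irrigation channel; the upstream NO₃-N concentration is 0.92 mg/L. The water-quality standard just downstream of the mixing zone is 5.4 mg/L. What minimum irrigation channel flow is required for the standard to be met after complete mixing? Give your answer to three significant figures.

Set C_mix = 5.4: (Q·0.9200 + 214.0·18.80) / (Q + 214.0) = 5.4
→ Q = 214.0·(18.80 − 5.4)/(5.4 − 0.9200) = 640.1 L/s.

640 L/s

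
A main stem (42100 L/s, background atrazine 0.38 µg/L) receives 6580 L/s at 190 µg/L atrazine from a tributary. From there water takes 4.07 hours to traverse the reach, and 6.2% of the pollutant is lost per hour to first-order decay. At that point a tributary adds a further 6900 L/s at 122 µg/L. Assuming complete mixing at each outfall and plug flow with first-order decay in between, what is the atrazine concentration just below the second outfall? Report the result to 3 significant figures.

32.7 µg/L

Mass balance: C = (42100·0.3800 + 6580·190.0) / 48680 = 1266000/48680 = 26.01 µg/L; combined flow 48680 L/s.
6.2%/h lost → k = −ln(1 − 0.062) = 0.06401 h⁻¹.
After decay, C = 26.01 × e^(−kt) = 26.01 × 0.7707 = 20.05 µg/L.
Second outfall: C = (48680·20.05 + 6900·122.0)/55580 = 32.70 µg/L.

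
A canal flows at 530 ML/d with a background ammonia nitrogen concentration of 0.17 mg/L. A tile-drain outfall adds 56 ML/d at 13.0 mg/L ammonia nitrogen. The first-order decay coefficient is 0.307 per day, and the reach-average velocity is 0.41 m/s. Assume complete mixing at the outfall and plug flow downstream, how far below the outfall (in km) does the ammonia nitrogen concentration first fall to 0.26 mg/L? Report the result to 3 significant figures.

194 km

Conservation of mass: C = (530.0·0.1700 + 56.00·13.00) / 586.0 = 818.1/586.0 = 1.396 mg/L.
Set 1.396·exp(−k·t) = 0.26 → t = ln(1.396/0.26)/k = 473000 s = 131.4 h.
Distance = v·t = 0.41·473000 = 193900 m = 193.9 km.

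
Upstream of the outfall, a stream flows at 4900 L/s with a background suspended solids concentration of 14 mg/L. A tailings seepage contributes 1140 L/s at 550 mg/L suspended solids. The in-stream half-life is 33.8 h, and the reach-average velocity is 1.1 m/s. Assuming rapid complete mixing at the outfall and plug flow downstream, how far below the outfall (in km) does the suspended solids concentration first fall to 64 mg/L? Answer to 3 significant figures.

113 km

Mixed concentration C = ΣQC/ΣQ = (4900·14.00 + 1140·550.0) / 6040 = 695600/6040 = 115.2 mg/L.
Half-life 33.8 h → k = ln 2 / 33.8 = 0.02051 h⁻¹ = 0.4922 d⁻¹.
Set 115.2·exp(−k·t) = 64 → t = ln(115.2/64)/k = 103100 s = 28.65 h.
Distance = v·t = 1.1·103100 = 113400 m = 113.4 km.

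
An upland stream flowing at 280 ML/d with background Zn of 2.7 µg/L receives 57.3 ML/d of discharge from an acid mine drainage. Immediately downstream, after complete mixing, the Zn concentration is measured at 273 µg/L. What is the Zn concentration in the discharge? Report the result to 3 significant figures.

1590 µg/L

Mass balance: 280.0·2.700 + 57.30·Cₑ = 337.3·273.0
→ Cₑ = (337.3·273.0 − 280.0·2.700) / 57.30 = 1594 µg/L.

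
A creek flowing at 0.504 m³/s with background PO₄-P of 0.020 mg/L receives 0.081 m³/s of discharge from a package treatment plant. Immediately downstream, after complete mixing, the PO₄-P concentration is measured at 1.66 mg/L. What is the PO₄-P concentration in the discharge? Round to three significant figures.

11.9 mg/L

Mass balance: 0.5040·0.02000 + 0.08100·Cₑ = 0.5850·1.660
→ Cₑ = (0.5850·1.660 − 0.5040·0.02000) / 0.08100 = 11.86 mg/L.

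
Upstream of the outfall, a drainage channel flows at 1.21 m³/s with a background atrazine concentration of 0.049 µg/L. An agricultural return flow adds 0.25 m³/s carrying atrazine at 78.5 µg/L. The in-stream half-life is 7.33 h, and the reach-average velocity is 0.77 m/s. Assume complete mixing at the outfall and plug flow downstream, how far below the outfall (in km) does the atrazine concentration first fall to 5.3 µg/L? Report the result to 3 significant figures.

Flow-weighted average: C = (1.210·0.04900 + 0.2500·78.50) / 1.460 = 19.68/1.460 = 13.48 µg/L.
Half-life 7.33 h → k = ln 2 / 7.33 = 0.09456 h⁻¹ = 2.270 d⁻¹.
Set 13.48·exp(−k·t) = 5.3 → t = ln(13.48/5.3)/k = 35540 s = 9.874 h.
Distance = v·t = 0.77·35540 = 27370 m = 27.37 km.

27.4 km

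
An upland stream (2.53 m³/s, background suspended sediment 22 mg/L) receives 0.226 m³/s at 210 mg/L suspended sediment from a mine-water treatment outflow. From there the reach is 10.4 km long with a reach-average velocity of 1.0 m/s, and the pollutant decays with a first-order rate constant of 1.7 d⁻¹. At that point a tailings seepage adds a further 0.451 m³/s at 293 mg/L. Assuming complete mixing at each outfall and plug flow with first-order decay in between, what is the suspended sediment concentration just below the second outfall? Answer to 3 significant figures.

Flow-weighted average: C = (2.530·22.00 + 0.2260·210.0) / 2.756 = 103.1/2.756 = 37.42 mg/L; combined flow 2.756 m³/s.
Travel time t = 10.4·1000 / 1.0 = 10400 s = 2.889 h.
Applying C = C₀e^(−kt): 37.42 × 0.8149 = 30.49 mg/L.
Second outfall: C = (2.756·30.49 + 0.4510·293.0)/3.207 = 67.41 mg/L.

67.4 mg/L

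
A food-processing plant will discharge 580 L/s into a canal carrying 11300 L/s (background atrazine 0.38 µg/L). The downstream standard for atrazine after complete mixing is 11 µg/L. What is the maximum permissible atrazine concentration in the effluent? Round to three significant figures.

At the limit, (Qr·Cr + Qe·Cₑ)/(Qr + Qe) = 11:
Cₑ = (11880·11 − 11300·0.3800) / 580.0 = 217.9 µg/L.

218 µg/L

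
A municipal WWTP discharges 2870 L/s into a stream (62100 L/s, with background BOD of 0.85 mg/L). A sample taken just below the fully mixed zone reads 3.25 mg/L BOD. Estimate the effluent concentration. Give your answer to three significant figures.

55.2 mg/L

Mass balance: 62100·0.8500 + 2870·Cₑ = 64970·3.250
→ Cₑ = (64970·3.250 − 62100·0.8500) / 2870 = 55.18 mg/L.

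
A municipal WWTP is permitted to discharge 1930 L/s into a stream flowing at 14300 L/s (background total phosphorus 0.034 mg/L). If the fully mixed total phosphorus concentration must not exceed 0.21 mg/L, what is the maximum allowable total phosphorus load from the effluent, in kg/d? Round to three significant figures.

Mass balance at the limit: 14300·0.03400 + 1930·Cₑ = 16230·0.21 → Cₑ = 1.514 mg/L.
1930 L/s = 1.930 m³/s. Load = 1.930 m³/s × 1.514 g/m³ × 86 400 s/d = 252.5 kg/d.

252 kg/d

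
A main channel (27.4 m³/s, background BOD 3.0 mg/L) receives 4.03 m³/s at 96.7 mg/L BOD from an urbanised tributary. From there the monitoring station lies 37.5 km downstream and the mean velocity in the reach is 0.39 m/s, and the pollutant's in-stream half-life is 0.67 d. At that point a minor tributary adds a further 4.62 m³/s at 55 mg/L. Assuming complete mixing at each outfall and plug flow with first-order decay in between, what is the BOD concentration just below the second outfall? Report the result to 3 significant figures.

11.2 mg/L

Conservation of mass: C = (27.40·3.000 + 4.030·96.70) / 31.43 = 471.9/31.43 = 15.01 mg/L; combined flow 31.43 m³/s.
Travel time t = 37.5·1000 / 0.39 = 96150 s = 26.71 h.
Half-life 0.67 d → k = ln 2 / 0.67 = 1.035 d⁻¹.
First-order decay: C = 15.01·exp(−k·t) = 15.01·0.3162 = 4.748 mg/L.
At the second outfall, C = (31.43·4.748 + 4.620·55.00) / (31.43 + 4.620) = 11.19 mg/L.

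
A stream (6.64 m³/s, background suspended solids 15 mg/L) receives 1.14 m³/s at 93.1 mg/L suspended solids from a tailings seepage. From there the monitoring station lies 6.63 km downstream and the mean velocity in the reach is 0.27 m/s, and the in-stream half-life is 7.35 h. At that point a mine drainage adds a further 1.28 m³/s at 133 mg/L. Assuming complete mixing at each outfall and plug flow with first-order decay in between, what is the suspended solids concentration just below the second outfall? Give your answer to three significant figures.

After mixing, C = (6.640·15.00 + 1.140·93.10) / 7.780 = 205.7/7.780 = 26.44 mg/L; combined flow 7.780 m³/s.
Travel time t = 6.63·1000 / 0.27 = 24560 s = 6.821 h.
Half-life 7.35 h → k = ln 2 / 7.35 = 0.09431 h⁻¹ = 2.263 d⁻¹.
After decay, C = 26.44 × e^(−kt) = 26.44 × 0.5256 = 13.90 mg/L.
Second outfall: C = (7.780·13.90 + 1.280·133.0)/9.060 = 30.73 mg/L.

30.7 mg/L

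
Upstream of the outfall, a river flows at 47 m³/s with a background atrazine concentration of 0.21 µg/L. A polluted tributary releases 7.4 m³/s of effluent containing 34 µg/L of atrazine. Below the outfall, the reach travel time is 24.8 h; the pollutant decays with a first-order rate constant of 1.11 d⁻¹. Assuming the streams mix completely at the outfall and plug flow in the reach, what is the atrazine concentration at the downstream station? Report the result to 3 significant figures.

1.53 µg/L

Mixed concentration C = ΣQC/ΣQ = (47.00·0.2100 + 7.400·34.00) / 54.40 = 261.5/54.40 = 4.806 µg/L.
After decay, C = 4.806 × e^(−kt) = 4.806 × 0.3176 = 1.526 µg/L.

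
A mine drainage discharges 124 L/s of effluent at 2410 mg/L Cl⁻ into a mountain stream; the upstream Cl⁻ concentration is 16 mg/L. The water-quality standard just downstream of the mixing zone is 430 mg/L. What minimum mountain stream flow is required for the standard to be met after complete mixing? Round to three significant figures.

593 L/s

Set C_mix = 430: (Q·16.00 + 124.0·2410) / (Q + 124.0) = 430
→ Q = 124.0·(2410 − 430)/(430 − 16.00) = 593.0 L/s.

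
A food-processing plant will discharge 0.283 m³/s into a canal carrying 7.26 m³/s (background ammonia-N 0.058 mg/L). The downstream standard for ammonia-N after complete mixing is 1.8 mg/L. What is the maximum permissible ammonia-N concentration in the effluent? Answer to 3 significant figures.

At the limit, (Qr·Cr + Qe·Cₑ)/(Qr + Qe) = 1.8:
Cₑ = (7.543·1.8 − 7.260·0.05800) / 0.2830 = 46.49 mg/L.

46.5 mg/L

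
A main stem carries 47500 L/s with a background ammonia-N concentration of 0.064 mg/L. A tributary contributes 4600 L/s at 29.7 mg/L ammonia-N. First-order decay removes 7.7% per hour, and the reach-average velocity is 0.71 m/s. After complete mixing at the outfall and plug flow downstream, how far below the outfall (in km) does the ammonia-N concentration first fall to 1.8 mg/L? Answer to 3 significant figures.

12.7 km

Mass balance: C = (47500·0.06400 + 4600·29.70) / 52100 = 139700/52100 = 2.681 mg/L.
7.7%/h lost → k = −ln(1 − 0.077) = 0.08013 h⁻¹.
Set 2.681·exp(−k·t) = 1.8 → t = ln(2.681/1.8)/k = 17890 s = 4.970 h.
Distance = v·t = 0.71·17890 = 12700 m = 12.70 km.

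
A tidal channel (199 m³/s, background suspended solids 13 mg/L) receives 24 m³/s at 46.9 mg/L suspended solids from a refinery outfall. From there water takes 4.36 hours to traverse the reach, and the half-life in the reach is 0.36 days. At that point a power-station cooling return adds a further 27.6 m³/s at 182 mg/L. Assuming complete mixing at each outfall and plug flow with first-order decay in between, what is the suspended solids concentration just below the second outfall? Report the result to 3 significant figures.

30.5 mg/L

Mixed concentration C = ΣQC/ΣQ = (199.0·13.00 + 24.00·46.90) / 223.0 = 3713/223.0 = 16.65 mg/L; combined flow 223.0 m³/s.
Half-life 0.36 d → k = ln 2 / 0.36 = 1.925 d⁻¹.
First-order decay: C = 16.65·exp(−k·t) = 16.65·0.7048 = 11.73 mg/L.
Second outfall: C = (223.0·11.73 + 27.60·182.0)/250.6 = 30.49 mg/L.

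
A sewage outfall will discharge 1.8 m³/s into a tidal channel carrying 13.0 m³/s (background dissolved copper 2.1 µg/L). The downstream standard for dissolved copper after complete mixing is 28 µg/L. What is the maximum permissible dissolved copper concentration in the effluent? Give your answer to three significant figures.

215 µg/L

At the limit, (Qr·Cr + Qe·Cₑ)/(Qr + Qe) = 28:
Cₑ = (14.80·28 − 13.00·2.100) / 1.800 = 215.1 µg/L.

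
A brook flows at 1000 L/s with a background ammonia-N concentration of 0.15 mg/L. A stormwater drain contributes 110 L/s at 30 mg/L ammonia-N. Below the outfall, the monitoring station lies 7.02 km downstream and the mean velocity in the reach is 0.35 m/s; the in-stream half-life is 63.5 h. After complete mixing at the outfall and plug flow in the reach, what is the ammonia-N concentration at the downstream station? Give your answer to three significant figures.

Flow-weighted average: C = (1000·0.1500 + 110.0·30.00) / 1110 = 3450/1110 = 3.108 mg/L.
Travel time t = 7.02·1000 / 0.35 = 20060 s = 5.571 h.
Half-life 63.5 h → k = ln 2 / 63.5 = 0.01092 h⁻¹ = 0.2620 d⁻¹.
Decay over the reach: 3.108·exp(−kt) = 3.108·0.9410 = 2.925 mg/L.

2.92 mg/L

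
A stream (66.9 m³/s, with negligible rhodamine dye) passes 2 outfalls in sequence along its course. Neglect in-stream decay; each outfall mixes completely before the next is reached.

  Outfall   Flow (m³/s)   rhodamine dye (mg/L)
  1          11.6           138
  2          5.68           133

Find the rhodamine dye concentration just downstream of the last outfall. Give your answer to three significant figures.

28.0 mg/L

After outfall 1: Q = 66.90 + 11.60 = 78.50 m³/s; C = (66.90·0 + 11.60·138.0)/78.50 = 20.39 mg/L.
After outfall 2: Q = 78.50 + 5.680 = 84.18 m³/s; C = (78.50·20.39 + 5.680·133.0)/84.18 = 27.99 mg/L.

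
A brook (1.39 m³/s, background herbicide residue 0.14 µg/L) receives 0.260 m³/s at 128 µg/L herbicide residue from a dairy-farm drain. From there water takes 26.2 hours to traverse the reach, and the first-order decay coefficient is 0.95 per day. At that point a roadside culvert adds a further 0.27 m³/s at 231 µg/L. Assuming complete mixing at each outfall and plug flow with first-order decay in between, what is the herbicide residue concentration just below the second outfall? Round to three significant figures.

38.7 µg/L

Conservation of mass: C = (1.390·0.1400 + 0.2600·128.0) / 1.650 = 33.47/1.650 = 20.29 µg/L; combined flow 1.650 m³/s.
After decay, C = 20.29 × e^(−kt) = 20.29 × 0.3545 = 7.192 µg/L.
At the second outfall, C = (1.650·7.192 + 0.2700·231.0) / (1.650 + 0.2700) = 38.66 µg/L.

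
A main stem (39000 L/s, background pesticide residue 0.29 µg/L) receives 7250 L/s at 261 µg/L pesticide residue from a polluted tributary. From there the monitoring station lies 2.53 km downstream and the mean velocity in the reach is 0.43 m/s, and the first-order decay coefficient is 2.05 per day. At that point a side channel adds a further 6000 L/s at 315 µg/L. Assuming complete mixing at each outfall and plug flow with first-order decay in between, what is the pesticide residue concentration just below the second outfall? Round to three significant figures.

67.9 µg/L

Mixed concentration C = ΣQC/ΣQ = (39000·0.2900 + 7250·261.0) / 46250 = 1904000/46250 = 41.16 µg/L; combined flow 46250 L/s.
Travel time t = 2.53·1000 / 0.43 = 5884 s = 1.634 h.
Decay over the reach: 41.16·exp(−kt) = 41.16·0.8697 = 35.80 µg/L.
At the second outfall, C = (46250·35.80 + 6000·315.0) / (46250 + 6000) = 67.86 µg/L.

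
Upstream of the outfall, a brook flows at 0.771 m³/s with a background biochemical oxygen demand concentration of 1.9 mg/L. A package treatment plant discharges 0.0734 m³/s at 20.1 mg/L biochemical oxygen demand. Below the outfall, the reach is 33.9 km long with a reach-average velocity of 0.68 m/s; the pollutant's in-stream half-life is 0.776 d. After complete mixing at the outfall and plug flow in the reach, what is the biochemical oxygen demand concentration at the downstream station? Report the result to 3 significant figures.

After mixing, C = (0.7710·1.900 + 0.07340·20.10) / 0.8444 = 2.940/0.8444 = 3.482 mg/L.
Travel time t = 33.9·1000 / 0.68 = 49850 s = 13.85 h.
Half-life 0.776 d → k = ln 2 / 0.776 = 0.8932 d⁻¹.
After decay, C = 3.482 × e^(−kt) = 3.482 × 0.5973 = 2.080 mg/L.

2.08 mg/L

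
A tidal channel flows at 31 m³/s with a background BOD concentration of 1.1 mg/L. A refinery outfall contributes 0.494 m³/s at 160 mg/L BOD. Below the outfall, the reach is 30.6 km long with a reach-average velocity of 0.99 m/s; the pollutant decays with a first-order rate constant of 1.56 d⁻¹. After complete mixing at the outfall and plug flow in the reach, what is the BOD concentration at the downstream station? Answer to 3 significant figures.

Conservation of mass: C = (31.00·1.100 + 0.4940·160.0) / 31.49 = 113.1/31.49 = 3.592 mg/L.
Travel time t = 30.6·1000 / 0.99 = 30910 s = 8.586 h.
After decay, C = 3.592 × e^(−kt) = 3.592 × 0.5723 = 2.056 mg/L.

2.06 mg/L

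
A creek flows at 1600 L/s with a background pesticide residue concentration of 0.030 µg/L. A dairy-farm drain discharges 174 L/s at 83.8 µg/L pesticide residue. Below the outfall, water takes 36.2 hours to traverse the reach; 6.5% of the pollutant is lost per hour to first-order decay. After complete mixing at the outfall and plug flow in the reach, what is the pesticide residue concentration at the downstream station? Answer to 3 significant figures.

0.724 µg/L

After mixing, C = (1600·0.03000 + 174.0·83.80) / 1774 = 14630/1774 = 8.246 µg/L.
6.5%/h lost → k = −ln(1 − 0.065) = 0.06721 h⁻¹.
Applying C = C₀e^(−kt): 8.246 × 0.08778 = 0.7238 µg/L.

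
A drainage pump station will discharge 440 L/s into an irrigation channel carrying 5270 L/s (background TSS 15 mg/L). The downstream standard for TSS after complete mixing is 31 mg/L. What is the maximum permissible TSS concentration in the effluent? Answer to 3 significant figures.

At the limit, (Qr·Cr + Qe·Cₑ)/(Qr + Qe) = 31:
Cₑ = (5710·31 − 5270·15.00) / 440.0 = 222.6 mg/L.

223 mg/L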